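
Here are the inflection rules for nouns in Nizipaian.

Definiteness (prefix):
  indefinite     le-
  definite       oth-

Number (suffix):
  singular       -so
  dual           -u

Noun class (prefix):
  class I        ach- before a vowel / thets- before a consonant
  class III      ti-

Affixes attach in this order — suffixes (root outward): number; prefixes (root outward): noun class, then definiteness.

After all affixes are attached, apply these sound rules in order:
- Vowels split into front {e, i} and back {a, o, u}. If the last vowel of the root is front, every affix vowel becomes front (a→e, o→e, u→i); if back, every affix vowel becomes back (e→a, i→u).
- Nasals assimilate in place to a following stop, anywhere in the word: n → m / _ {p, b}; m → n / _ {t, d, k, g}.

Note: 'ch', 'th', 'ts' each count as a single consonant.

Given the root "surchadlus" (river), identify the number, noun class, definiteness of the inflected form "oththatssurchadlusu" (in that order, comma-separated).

dual, class I, definite

Segment: oth-thets-surchadlus-u.
number: -u → dual.
noun class: ach/thets- → class I.
definiteness: oth- → definite.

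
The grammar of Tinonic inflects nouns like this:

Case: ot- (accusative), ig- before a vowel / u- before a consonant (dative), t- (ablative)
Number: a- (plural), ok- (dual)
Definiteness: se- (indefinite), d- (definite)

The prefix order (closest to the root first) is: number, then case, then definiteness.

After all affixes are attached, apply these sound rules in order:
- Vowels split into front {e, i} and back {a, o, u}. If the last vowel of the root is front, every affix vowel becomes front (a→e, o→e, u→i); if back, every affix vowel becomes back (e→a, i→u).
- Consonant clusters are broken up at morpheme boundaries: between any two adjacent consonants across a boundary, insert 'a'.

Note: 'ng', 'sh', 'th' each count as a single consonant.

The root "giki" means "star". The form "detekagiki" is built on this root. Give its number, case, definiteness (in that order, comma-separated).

dual, accusative, definite

Segment: d-ot-ok-giki.
number: ok- → dual.
case: ot- → accusative.
definiteness: d- → definite.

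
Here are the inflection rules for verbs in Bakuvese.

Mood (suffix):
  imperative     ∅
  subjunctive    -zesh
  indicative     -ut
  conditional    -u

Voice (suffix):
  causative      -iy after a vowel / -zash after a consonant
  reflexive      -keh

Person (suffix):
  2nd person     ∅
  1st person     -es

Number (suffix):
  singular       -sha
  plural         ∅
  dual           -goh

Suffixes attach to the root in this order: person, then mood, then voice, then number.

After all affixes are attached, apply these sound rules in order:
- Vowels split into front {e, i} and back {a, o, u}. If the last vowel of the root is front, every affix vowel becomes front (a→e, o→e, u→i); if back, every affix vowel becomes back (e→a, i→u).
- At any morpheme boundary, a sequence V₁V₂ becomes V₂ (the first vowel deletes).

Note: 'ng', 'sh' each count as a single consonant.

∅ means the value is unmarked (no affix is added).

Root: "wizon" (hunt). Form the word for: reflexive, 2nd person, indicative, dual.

person = 2nd person: zero marking, form stays wizon.
Attach mood indicative -ut → wizonut.
Attach voice reflexive -keh → wizonutkeh.
Attach number dual -goh → wizonutkehgoh.
Apply vowel harmony: wizonutkehgoh → wizonutkahgoh.
Vowel deletion: no change.

wizonutkahgoh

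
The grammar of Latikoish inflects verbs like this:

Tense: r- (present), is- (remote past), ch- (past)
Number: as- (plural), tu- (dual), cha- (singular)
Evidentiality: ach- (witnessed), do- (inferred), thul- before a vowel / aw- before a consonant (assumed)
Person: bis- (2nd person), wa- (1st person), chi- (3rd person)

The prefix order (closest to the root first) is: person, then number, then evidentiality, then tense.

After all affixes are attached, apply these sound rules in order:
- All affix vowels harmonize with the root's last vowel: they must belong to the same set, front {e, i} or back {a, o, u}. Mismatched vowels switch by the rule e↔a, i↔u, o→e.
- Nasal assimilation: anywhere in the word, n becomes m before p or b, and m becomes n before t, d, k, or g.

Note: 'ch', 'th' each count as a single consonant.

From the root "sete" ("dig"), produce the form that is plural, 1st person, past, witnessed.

Attach person 1st person wa- → wasete.
Attach number plural as- → aswasete.
Attach evidentiality witnessed ach- → achaswasete.
Attach tense past ch- → chachaswasete.
Apply vowel harmony: chachaswasete → checheswesete.
Nasal assimilation: no change.

checheswesete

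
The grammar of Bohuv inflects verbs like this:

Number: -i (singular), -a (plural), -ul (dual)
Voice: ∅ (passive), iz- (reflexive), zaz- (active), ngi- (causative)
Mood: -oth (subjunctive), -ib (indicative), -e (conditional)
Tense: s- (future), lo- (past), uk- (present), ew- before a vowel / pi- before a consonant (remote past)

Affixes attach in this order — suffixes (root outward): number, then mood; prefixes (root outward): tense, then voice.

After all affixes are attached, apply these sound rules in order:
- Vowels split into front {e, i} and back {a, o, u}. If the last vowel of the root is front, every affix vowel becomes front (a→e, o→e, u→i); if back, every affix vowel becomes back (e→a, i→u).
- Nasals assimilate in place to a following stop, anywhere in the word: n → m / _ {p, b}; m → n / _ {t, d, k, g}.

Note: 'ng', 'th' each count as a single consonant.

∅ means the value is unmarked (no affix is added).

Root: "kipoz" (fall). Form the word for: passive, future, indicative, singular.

Attach tense future s- → skipoz.
Attach number singular -i → skipozi.
Attach mood indicative -ib → skipoziib.
voice = passive: zero marking, form stays skipoziib.
Apply vowel harmony: skipoziib → skipozuub.
Nasal assimilation: no change.

skipozuub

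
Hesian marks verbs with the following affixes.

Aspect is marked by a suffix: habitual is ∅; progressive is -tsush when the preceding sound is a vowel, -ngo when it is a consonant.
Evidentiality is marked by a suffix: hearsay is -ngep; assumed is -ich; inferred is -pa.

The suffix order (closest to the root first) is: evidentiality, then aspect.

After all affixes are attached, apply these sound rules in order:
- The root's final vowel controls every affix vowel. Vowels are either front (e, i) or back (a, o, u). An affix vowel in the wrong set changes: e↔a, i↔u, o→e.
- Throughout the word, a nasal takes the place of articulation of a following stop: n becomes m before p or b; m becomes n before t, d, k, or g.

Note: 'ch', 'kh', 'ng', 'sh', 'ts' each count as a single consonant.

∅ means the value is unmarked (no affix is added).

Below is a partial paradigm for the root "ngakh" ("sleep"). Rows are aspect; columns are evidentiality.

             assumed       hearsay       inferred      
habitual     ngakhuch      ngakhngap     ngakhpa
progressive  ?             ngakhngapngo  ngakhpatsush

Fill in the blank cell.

ngakhuchngo

Attach evidentiality assumed -ich → ngakhich.
Attach aspect progressive -ngo (after consonant 'ch') → ngakhichngo.
Apply vowel harmony: ngakhichngo → ngakhuchngo.
Nasal assimilation: no change.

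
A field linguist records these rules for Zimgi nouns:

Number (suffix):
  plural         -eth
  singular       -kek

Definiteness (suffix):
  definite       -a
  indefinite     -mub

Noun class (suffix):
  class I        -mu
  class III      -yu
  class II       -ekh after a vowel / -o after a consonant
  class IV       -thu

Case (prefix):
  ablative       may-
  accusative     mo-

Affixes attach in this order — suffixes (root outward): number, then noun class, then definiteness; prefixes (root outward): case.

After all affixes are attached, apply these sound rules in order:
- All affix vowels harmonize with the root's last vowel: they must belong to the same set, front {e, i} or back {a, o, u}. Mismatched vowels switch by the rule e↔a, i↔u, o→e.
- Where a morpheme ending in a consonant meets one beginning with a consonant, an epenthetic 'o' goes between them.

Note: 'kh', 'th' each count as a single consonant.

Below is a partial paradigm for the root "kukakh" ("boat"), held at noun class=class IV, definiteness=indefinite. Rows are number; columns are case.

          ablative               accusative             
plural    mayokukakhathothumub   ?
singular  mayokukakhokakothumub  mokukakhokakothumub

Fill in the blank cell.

mokukakhathothumub

Attach case accusative mo- → mokukakh.
Attach number plural -eth → mokukakheth.
Attach noun class class IV -thu → mokukakheththu.
Attach definiteness indefinite -mub → mokukakheththumub.
Apply vowel harmony: mokukakheththumub → mokukakhaththumub.
Apply epenthesis: mokukakhaththumub → mokukakhathothumub.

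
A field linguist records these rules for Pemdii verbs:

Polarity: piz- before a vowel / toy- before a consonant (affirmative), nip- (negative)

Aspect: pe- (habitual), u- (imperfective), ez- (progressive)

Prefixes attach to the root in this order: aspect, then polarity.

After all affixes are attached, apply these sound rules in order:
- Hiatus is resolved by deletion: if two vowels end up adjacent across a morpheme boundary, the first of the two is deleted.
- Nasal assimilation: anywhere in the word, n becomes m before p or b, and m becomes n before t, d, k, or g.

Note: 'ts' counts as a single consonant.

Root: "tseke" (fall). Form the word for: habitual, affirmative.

Attach aspect habitual pe- → petseke.
Attach polarity affirmative toy- (before consonant 'p') → toypetseke.
Vowel deletion: no change.
Nasal assimilation: no change.

toypetseke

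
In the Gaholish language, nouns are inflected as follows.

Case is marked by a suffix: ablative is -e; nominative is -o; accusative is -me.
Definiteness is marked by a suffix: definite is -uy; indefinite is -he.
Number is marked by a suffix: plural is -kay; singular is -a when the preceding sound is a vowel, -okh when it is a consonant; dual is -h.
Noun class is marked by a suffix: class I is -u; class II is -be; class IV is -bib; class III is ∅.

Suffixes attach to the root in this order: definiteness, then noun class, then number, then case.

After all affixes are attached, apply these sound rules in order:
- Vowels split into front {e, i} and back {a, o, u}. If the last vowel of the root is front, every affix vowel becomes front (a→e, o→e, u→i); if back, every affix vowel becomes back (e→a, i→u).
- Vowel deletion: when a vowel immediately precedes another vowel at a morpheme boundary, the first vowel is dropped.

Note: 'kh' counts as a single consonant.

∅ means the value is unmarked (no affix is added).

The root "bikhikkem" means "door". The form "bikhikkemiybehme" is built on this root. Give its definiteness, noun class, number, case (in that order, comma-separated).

Segment: bikhikkem-uy-be-h-me.
definiteness: -uy → definite.
noun class: -be → class II.
number: -h → dual.
case: -me → accusative.

definite, class II, dual, accusative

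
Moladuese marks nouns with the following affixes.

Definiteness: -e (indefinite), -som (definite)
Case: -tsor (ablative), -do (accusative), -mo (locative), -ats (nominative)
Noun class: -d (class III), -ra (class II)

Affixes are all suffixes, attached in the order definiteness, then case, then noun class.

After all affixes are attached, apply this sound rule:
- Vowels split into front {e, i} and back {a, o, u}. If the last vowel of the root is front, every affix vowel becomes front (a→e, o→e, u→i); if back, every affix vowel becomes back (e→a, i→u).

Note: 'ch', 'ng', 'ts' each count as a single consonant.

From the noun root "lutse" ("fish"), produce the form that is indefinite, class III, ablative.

lutseetserd

Attach definiteness indefinite -e → lutsee.
Attach case ablative -tsor → lutseetsor.
Attach noun class class III -d → lutseetsord.
Apply vowel harmony: lutseetsord → lutseetserd.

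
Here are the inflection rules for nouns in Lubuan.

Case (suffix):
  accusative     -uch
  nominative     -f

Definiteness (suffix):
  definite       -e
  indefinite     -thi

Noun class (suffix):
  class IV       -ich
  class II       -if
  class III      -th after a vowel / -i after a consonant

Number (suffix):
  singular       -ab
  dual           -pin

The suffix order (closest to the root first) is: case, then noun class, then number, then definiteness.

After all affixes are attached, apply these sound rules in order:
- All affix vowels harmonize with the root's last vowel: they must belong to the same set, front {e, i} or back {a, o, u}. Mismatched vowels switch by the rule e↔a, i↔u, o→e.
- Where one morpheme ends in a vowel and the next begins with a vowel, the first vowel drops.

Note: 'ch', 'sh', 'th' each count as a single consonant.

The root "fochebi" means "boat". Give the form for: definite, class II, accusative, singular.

Attach case accusative -uch → fochebiuch.
Attach noun class class II -if → fochebiuchif.
Attach number singular -ab → fochebiuchifab.
Attach definiteness definite -e → fochebiuchifabe.
Apply vowel harmony: fochebiuchifabe → fochebiichifebe.
Apply vowel deletion: fochebiichifebe → fochebichifebe.

fochebichifebe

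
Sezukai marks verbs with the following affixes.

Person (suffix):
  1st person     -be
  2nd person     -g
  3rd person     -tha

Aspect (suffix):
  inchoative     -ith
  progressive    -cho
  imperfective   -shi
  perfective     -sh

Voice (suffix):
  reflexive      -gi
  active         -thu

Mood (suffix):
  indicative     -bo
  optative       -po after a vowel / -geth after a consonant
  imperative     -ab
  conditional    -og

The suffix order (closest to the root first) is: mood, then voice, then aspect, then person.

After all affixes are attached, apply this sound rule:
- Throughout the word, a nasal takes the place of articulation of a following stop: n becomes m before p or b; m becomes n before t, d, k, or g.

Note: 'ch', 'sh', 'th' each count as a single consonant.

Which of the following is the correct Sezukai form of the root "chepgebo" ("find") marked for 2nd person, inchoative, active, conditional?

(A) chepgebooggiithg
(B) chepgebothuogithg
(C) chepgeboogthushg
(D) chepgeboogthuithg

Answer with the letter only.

Attach mood conditional -og → chepgeboog.
Attach voice active -thu → chepgeboogthu.
Attach aspect inchoative -ith → chepgeboogthuith.
Attach person 2nd person -g → chepgeboogthuithg.
Nasal assimilation: no change.
So the correct form is chepgeboogthuithg, option (D).
(A) chepgebooggiithg is wrong: it uses reflexive instead of active for voice.
(B) chepgebothuogithg is wrong: it has the affixes in the wrong order.
(C) chepgeboogthushg is wrong: it uses perfective instead of inchoative for aspect.

D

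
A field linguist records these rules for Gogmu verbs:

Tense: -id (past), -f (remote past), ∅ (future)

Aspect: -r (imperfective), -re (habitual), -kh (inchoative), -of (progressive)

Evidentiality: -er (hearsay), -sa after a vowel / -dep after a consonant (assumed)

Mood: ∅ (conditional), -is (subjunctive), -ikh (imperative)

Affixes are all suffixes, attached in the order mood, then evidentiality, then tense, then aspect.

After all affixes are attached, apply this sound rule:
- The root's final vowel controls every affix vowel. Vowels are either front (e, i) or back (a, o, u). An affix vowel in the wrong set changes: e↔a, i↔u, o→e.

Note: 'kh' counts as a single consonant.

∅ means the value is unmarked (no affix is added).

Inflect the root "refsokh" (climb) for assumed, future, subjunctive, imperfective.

Attach mood subjunctive -is → refsokhis.
Attach evidentiality assumed -dep (after consonant 's') → refsokhisdep.
tense = future: zero marking, form stays refsokhisdep.
Attach aspect imperfective -r → refsokhisdepr.
Apply vowel harmony: refsokhisdepr → refsokhusdapr.

refsokhusdapr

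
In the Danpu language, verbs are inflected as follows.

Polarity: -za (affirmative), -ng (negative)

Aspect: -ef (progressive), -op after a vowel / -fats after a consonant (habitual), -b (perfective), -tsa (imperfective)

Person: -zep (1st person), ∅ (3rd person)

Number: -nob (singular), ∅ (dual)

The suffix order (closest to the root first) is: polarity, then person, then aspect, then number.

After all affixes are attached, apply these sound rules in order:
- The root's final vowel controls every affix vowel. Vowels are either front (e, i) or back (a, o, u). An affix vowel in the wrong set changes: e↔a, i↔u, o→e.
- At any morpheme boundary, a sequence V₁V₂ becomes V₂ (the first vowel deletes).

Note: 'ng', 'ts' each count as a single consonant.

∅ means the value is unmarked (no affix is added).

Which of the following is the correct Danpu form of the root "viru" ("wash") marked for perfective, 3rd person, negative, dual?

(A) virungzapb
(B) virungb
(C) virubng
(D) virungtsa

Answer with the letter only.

B

Attach polarity negative -ng → virung.
person = 3rd person: zero marking, form stays virung.
Attach aspect perfective -b → virungb.
number = dual: zero marking, form stays virungb.
Vowel harmony: no change.
Vowel deletion: no change.
So the correct form is virungb, option (B).
(A) virungzapb is wrong: it uses 1st person instead of 3rd person for person.
(D) virungtsa is wrong: it uses imperfective instead of perfective for aspect.
(C) virubng is wrong: it has the affixes in the wrong order.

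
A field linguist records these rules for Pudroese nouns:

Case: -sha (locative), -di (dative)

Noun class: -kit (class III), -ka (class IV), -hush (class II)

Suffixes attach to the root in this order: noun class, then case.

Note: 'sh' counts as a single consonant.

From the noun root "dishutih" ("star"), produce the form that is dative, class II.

Attach noun class class II -hush → dishutihhush.
Attach case dative -di → dishutihhushdi.

dishutihhushdi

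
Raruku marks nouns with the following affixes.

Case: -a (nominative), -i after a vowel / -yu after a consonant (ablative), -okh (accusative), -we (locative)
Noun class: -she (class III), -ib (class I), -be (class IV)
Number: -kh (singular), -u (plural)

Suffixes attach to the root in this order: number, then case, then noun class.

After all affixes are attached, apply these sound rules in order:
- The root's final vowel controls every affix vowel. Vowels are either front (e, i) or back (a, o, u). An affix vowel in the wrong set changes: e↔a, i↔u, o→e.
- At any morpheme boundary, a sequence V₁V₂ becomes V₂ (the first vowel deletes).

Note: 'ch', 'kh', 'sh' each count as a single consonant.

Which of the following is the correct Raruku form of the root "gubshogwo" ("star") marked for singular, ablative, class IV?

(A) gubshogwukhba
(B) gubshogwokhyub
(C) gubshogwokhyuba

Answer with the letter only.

C

Attach number singular -kh → gubshogwokh.
Attach case ablative -yu (after consonant 'kh') → gubshogwokhyu.
Attach noun class class IV -be → gubshogwokhyube.
Apply vowel harmony: gubshogwokhyube → gubshogwokhyuba.
Vowel deletion: no change.
So the correct form is gubshogwokhyuba, option (C).
(B) gubshogwokhyub is wrong: it uses class I instead of class IV for noun class.
(A) gubshogwukhba is wrong: it has the affixes in the wrong order.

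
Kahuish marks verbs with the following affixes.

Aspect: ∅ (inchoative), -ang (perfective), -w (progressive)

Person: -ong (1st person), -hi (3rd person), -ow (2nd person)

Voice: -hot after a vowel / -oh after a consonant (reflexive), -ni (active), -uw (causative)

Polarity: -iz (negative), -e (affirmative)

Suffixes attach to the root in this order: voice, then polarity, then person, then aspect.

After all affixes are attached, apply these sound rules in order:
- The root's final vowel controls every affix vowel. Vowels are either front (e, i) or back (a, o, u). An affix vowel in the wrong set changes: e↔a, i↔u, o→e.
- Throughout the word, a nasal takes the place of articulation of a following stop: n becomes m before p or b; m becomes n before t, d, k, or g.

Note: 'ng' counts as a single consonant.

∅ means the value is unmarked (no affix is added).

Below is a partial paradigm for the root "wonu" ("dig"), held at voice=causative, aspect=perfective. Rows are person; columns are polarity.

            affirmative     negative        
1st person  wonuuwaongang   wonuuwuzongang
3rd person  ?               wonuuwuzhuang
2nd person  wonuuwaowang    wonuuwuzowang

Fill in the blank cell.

Attach voice causative -uw → wonuuw.
Attach polarity affirmative -e → wonuuwe.
Attach person 3rd person -hi → wonuuwehi.
Attach aspect perfective -ang → wonuuwehiang.
Apply vowel harmony: wonuuwehiang → wonuuwahuang.
Nasal assimilation: no change.

wonuuwahuang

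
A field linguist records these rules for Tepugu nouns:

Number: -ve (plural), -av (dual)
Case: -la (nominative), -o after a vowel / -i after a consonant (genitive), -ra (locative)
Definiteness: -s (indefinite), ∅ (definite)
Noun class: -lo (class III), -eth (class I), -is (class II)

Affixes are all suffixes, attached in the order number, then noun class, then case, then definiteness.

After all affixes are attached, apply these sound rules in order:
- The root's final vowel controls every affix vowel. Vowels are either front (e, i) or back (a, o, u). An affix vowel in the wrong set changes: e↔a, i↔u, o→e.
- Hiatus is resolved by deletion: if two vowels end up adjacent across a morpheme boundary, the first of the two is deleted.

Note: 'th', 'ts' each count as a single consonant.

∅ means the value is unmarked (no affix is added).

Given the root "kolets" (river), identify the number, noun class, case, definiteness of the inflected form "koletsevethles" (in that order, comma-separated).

Segment: kolets-av-eth-la-s.
number: -av → dual.
noun class: -eth → class I.
case: -la → nominative.
definiteness: -s → indefinite.

dual, class I, nominative, indefinite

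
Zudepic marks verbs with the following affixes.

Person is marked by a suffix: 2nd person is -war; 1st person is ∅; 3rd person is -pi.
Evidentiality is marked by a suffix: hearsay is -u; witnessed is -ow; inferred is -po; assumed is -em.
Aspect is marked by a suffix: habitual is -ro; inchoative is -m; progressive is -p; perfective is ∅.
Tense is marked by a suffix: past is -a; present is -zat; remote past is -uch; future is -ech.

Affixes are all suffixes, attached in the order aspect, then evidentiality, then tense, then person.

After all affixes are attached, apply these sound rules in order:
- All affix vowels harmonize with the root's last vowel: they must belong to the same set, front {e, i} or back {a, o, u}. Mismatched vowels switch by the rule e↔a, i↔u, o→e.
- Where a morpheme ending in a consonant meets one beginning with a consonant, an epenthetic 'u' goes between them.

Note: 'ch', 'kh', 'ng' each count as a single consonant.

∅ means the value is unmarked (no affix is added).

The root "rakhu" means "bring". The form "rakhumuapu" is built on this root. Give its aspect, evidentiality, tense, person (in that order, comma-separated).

Segment: rakhu-m-u-a-pi.
aspect: -m → inchoative.
evidentiality: -u → hearsay.
tense: -a → past.
person: -pi → 3rd person.

inchoative, hearsay, past, 3rd person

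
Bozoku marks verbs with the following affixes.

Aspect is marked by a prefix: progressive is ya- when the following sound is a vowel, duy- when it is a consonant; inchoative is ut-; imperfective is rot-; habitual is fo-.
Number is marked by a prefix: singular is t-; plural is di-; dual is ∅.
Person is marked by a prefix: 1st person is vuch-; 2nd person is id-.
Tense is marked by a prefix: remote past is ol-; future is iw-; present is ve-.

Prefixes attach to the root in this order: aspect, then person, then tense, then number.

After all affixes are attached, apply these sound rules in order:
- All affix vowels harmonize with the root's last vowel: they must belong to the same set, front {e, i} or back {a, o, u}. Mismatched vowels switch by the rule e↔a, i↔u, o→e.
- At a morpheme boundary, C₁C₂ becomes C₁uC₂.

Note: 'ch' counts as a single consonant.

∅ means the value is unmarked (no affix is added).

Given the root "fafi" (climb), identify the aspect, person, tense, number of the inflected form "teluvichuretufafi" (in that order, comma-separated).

imperfective, 1st person, remote past, singular

Segment: t-ol-vuch-rot-fafi.
aspect: rot- → imperfective.
person: vuch- → 1st person.
tense: ol- → remote past.
number: t- → singular.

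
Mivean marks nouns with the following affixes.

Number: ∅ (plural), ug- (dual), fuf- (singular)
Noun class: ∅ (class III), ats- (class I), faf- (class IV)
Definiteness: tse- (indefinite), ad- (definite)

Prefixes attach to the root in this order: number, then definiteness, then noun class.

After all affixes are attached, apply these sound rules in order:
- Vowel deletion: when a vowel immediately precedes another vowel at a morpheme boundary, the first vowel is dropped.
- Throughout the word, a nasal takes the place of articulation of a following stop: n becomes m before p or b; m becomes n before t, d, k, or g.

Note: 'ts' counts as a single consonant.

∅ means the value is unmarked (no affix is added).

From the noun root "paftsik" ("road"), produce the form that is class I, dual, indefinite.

Attach number dual ug- → ugpaftsik.
Attach definiteness indefinite tse- → tseugpaftsik.
Attach noun class class I ats- → atstseugpaftsik.
Apply vowel deletion: atstseugpaftsik → atstsugpaftsik.
Nasal assimilation: no change.

atstsugpaftsik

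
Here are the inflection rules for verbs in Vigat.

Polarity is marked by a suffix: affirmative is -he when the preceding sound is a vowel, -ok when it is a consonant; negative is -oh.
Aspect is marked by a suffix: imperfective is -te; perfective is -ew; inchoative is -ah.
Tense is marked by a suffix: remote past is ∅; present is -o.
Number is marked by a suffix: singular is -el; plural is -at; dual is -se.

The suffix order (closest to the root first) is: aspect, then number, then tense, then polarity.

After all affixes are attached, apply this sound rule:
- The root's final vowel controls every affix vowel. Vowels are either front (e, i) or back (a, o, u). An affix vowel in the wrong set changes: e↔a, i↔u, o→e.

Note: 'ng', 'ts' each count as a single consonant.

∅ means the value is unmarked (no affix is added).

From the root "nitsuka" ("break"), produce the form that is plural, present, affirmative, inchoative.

nitsukaahatoha

Attach aspect inchoative -ah → nitsukaah.
Attach number plural -at → nitsukaahat.
Attach tense present -o → nitsukaahato.
Attach polarity affirmative -he (after vowel 'o') → nitsukaahatohe.
Apply vowel harmony: nitsukaahatohe → nitsukaahatoha.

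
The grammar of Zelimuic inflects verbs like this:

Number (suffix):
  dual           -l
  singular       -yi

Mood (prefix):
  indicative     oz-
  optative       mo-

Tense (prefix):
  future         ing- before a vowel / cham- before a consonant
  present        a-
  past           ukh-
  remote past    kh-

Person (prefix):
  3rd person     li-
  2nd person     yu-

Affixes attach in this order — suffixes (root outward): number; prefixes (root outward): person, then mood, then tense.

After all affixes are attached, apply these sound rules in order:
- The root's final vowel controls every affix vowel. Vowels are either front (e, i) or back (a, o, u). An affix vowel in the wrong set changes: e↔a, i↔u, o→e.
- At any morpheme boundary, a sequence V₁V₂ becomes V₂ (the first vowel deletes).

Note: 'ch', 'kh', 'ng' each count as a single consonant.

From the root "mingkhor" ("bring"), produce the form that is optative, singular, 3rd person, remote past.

Attach person 3rd person li- → limingkhor.
Attach mood optative mo- → molimingkhor.
Attach tense remote past kh- → khmolimingkhor.
Attach number singular -yi → khmolimingkhoryi.
Apply vowel harmony: khmolimingkhoryi → khmolumingkhoryu.
Vowel deletion: no change.

khmolumingkhoryu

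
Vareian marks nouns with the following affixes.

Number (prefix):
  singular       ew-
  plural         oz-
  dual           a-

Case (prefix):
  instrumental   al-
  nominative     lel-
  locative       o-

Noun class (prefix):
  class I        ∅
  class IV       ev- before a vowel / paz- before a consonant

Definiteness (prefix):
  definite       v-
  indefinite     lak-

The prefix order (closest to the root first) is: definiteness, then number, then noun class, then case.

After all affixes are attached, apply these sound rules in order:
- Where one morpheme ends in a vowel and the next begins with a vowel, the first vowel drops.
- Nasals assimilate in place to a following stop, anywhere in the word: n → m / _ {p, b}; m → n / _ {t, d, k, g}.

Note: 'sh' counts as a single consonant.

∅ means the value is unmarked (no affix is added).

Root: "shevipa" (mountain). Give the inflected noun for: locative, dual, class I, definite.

avshevipa

Attach definiteness definite v- → vshevipa.
Attach number dual a- → avshevipa.
noun class = class I: zero marking, form stays avshevipa.
Attach case locative o- → oavshevipa.
Apply vowel deletion: oavshevipa → avshevipa.
Nasal assimilation: no change.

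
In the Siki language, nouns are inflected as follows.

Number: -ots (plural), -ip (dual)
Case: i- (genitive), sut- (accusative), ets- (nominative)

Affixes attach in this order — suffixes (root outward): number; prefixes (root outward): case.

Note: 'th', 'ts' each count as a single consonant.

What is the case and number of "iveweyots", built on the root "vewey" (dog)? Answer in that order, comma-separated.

genitive, plural

Segment: i-vewey-ots.
case: i- → genitive.
number: -ots → plural.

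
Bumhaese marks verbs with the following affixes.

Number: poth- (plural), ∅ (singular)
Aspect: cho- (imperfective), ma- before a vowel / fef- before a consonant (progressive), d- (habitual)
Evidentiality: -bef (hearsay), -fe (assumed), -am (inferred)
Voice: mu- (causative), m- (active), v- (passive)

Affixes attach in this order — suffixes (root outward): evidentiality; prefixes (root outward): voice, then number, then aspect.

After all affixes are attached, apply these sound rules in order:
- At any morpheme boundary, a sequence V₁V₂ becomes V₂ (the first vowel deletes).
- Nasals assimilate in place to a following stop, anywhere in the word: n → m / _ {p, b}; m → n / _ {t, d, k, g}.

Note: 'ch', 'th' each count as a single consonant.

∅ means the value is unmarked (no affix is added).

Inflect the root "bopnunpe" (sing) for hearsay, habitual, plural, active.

dpothmbopnumpebef

Attach voice active m- → mbopnunpe.
Attach number plural poth- → pothmbopnunpe.
Attach aspect habitual d- → dpothmbopnunpe.
Attach evidentiality hearsay -bef → dpothmbopnunpebef.
Vowel deletion: no change.
Apply nasal assimilation: dpothmbopnunpebef → dpothmbopnumpebef.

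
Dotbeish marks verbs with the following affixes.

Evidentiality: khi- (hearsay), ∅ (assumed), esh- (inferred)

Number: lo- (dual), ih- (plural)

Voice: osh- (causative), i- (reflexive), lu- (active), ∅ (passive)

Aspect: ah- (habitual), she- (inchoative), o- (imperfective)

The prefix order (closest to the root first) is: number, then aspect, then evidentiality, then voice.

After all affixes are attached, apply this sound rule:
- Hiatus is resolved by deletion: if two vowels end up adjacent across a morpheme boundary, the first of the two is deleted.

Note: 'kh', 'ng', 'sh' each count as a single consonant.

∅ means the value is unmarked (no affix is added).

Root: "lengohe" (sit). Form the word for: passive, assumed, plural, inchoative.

Attach number plural ih- → ihlengohe.
Attach aspect inchoative she- → sheihlengohe.
evidentiality = assumed: zero marking, form stays sheihlengohe.
voice = passive: zero marking, form stays sheihlengohe.
Apply vowel deletion: sheihlengohe → shihlengohe.

shihlengohe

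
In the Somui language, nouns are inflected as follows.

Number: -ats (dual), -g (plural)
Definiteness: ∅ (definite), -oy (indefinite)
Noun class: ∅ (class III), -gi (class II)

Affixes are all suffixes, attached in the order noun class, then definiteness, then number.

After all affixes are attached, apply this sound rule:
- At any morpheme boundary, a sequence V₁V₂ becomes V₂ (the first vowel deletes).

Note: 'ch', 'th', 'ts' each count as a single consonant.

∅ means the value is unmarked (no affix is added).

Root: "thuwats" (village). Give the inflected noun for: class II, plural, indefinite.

Attach noun class class II -gi → thuwatsgi.
Attach definiteness indefinite -oy → thuwatsgioy.
Attach number plural -g → thuwatsgioyg.
Apply vowel deletion: thuwatsgioyg → thuwatsgoyg.

thuwatsgoyg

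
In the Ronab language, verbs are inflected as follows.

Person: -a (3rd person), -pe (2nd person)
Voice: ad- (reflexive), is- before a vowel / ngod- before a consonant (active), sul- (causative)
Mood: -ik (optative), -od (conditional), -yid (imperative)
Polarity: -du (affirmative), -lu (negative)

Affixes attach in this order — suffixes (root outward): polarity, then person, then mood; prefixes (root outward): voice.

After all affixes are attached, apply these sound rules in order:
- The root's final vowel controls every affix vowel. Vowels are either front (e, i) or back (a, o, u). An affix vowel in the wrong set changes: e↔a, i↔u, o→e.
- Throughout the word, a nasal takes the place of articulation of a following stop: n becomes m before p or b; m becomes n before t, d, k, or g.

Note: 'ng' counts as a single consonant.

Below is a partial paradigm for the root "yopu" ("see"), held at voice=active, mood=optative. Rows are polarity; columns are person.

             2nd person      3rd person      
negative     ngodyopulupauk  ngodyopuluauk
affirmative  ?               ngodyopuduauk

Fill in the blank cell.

ngodyopudupauk

Attach voice active ngod- (before consonant 'y') → ngodyopu.
Attach polarity affirmative -du → ngodyopudu.
Attach person 2nd person -pe → ngodyopudupe.
Attach mood optative -ik → ngodyopudupeik.
Apply vowel harmony: ngodyopudupeik → ngodyopudupauk.
Nasal assimilation: no change.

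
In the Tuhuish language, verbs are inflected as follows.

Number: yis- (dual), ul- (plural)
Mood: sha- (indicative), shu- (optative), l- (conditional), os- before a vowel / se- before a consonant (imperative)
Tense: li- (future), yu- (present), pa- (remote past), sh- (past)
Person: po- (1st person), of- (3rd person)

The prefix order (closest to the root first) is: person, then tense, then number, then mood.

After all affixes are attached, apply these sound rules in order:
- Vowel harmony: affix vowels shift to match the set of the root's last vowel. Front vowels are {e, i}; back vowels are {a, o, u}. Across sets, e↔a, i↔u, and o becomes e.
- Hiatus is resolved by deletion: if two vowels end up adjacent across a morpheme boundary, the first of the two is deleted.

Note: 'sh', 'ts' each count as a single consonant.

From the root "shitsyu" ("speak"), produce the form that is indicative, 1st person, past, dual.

Attach person 1st person po- → poshitsyu.
Attach tense past sh- → shposhitsyu.
Attach number dual yis- → yisshposhitsyu.
Attach mood indicative sha- → shayisshposhitsyu.
Apply vowel harmony: shayisshposhitsyu → shayusshposhitsyu.
Vowel deletion: no change.

shayusshposhitsyu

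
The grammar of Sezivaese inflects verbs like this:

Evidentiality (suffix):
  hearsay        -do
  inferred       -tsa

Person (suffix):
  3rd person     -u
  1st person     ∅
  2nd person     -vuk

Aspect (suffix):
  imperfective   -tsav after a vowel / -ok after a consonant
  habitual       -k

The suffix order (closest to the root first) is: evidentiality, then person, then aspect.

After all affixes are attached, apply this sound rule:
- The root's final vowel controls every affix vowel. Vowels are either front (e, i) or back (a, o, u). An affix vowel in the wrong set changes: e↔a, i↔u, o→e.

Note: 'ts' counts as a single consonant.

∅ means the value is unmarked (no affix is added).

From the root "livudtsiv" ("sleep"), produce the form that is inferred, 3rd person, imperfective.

Attach evidentiality inferred -tsa → livudtsivtsa.
Attach person 3rd person -u → livudtsivtsau.
Attach aspect imperfective -tsav (after vowel 'u') → livudtsivtsautsav.
Apply vowel harmony: livudtsivtsautsav → livudtsivtseitsev.

livudtsivtseitsev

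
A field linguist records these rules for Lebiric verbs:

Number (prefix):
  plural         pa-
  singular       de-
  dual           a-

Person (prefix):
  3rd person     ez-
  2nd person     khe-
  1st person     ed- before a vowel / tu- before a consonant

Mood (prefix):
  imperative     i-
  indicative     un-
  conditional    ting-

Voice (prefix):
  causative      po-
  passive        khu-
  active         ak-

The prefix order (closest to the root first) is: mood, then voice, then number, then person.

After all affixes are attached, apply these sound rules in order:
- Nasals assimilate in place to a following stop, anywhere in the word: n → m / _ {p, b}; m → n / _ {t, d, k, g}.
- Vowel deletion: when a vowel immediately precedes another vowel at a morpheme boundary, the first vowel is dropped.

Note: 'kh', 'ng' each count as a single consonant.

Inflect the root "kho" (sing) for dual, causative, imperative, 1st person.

Attach mood imperative i- → ikho.
Attach voice causative po- → poikho.
Attach number dual a- → apoikho.
Attach person 1st person ed- (before vowel 'a') → edapoikho.
Nasal assimilation: no change.
Apply vowel deletion: edapoikho → edapikho.

edapikho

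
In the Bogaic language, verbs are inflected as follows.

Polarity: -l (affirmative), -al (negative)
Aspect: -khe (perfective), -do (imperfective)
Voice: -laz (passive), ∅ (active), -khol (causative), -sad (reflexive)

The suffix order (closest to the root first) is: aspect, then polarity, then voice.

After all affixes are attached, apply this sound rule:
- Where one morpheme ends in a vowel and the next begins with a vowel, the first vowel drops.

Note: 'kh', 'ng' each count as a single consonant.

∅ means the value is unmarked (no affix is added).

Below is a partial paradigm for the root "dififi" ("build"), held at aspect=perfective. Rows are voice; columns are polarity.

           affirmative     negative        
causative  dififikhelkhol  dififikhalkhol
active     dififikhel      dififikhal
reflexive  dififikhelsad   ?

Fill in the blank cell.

Attach aspect perfective -khe → dififikhe.
Attach polarity negative -al → dififikheal.
Attach voice reflexive -sad → dififikhealsad.
Apply vowel deletion: dififikhealsad → dififikhalsad.

dififikhalsad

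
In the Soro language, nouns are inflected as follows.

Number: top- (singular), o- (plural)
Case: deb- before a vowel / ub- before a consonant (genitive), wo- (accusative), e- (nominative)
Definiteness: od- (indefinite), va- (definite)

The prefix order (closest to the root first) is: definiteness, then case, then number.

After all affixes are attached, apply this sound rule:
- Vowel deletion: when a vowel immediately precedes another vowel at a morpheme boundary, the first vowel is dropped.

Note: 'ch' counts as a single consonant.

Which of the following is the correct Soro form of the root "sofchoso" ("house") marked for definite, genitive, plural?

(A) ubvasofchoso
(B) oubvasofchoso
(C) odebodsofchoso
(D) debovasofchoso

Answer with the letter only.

Attach definiteness definite va- → vasofchoso.
Attach case genitive ub- (before consonant 'v') → ubvasofchoso.
Attach number plural o- → oubvasofchoso.
Apply vowel deletion: oubvasofchoso → ubvasofchoso.
So the correct form is ubvasofchoso, option (A).
(B) oubvasofchoso is wrong: it fails to apply the sound rule(s).
(C) odebodsofchoso is wrong: it uses indefinite instead of definite for definiteness.
(D) debovasofchoso is wrong: it has the affixes in the wrong order.

A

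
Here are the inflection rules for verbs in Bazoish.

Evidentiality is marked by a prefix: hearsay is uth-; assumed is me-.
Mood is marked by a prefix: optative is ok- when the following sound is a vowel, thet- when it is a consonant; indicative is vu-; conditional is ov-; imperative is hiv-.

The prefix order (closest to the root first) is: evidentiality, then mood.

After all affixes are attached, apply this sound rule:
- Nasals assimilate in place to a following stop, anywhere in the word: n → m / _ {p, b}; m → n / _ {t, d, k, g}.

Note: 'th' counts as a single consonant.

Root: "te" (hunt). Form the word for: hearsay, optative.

Attach evidentiality hearsay uth- → uthte.
Attach mood optative ok- (before vowel 'u') → okuthte.
Nasal assimilation: no change.

okuthte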